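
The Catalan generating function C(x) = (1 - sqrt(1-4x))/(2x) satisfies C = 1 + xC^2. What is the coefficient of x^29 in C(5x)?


Substituting x -> 5x scales the n-th coefficient by 5^n, so [x^29] C(5x) = 5^29 * C_29.
C_29 = C(2*29, 29)/(30) = 30067266499541040/30 = 1002242216651368.
So 5^29 * 1002242216651368 = 186264514923095703125 * 1002242216651368 = 186682160320015251636505126953125000.

186682160320015251636505126953125000


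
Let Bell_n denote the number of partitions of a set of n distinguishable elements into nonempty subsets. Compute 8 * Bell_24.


Bell_24 can be computed from the Bell triangle or from Dobinski's identity Bell_n = (1/e) * sum_{k>=0} k^n / k!.
Computing Bell_24 = 445958869294805289.
Then 8 * 445958869294805289 = 3567670954358442312.

3567670954358442312


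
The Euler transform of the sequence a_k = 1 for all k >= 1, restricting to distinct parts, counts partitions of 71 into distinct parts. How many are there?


Partitions of 71 into distinct parts can be computed via generating function.
Product (1+x)(1+x^2)(1+x^3)...
The coefficient of x^71 = 32992

32992


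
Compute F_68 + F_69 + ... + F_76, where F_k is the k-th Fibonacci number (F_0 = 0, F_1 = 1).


Use the identity sum_{k=0}^{N} F_k = F_{N+2} - 1 (which follows from F_{k+2} - F_{k+1} = F_k). Then
sum_{k=68}^{76} F_k = (F_{78} - 1) - (F_{69} - 1) = F_{78} - F_{69}.
Computing: F_{78} = 8944394323791464, F_{69} = 117669030460994, so
Sum = 8944394323791464 - 117669030460994 = 8826725293330470.

8826725293330470


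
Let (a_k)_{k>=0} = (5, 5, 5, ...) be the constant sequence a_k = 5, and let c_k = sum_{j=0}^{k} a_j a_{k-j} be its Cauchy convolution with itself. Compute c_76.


Since a_j = 5 for all j >= 0, the convolution sum becomes
c_k = sum_{j=0}^{k} 5 * 5 = 25 * (k + 1).
Equivalently, the generating function of (a_k) is 5/(1 - x) and its square is 25/(1 - x)^2 = sum_{k>=0} 25(k + 1) x^k.
For k = 76: 25 * 77 = 1925.

1925


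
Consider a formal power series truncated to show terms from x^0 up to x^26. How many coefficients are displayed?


From x^0 to x^26 inclusive, the count is 26 - 0 + 1 = 27.

27


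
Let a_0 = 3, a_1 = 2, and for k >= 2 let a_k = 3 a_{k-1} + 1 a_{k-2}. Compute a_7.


Iterating the recurrence forward:
a_0 = 3
a_1 = 2
a_2 = 3*2 + 1*3 = 9
a_3 = 3*9 + 1*2 = 29
a_4 = 3*29 + 1*9 = 96
a_5 = 3*96 + 1*29 = 317
a_6 = 3*317 + 1*96 = 1047
a_7 = 3*1047 + 1*317 = 3458
So a_7 = 3458.

3458


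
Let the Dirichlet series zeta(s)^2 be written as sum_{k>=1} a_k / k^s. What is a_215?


The Dirichlet convolution of the constant function 1 with itself gives (1 * 1)(k) = sum_{d | k} 1 = d(k), the number of positive divisors of k.
Since zeta(s) = sum_{k>=1} 1/k^s, we have zeta(s)^2 = sum_{k>=1} d(k)/k^s, so a_k = d(k).
For k = 215: the divisors are 1, 5, 43, 215.
Count = 4.

4


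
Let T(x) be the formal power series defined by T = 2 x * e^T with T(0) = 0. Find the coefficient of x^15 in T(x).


Apply the Lagrange inversion formula: if T = 2 x * phi(T) with phi(t) = e^t, then
[x^n] T = 2^n * (1/n) [t^(n-1)] phi(t)^n = 2^n * (1/n) [t^(n-1)] e^(n t) = 2^n * (1/n) * n^(n-1) / (n-1)! = 2^n * n^(n-1) / n!.
When c = 1 this is the Cayley count of rooted labeled trees on n vertices, divided by n!.
For n = 15: 2^15 * 15^14 / 15! = 32768 * 29192926025390625/1307674368000 = 5125781250000/7007.

5125781250000/7007


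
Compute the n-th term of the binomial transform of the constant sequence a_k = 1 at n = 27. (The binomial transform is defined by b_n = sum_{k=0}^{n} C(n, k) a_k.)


With a_k = 1 for all k, b_n = sum_{k=0}^{n} C(n, k) = 2^n by the binomial theorem.
For n = 27: 2^27 = 134217728.

134217728


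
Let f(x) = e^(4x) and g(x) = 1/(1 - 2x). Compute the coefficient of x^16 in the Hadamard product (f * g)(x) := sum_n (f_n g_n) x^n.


Expanding: f_k = 4^k/k! (from e^(4x)) and g_k = 2^k (from 1/(1 - 2x)). So the Hadamard coefficient (f * g)_k = 4^k 2^k / k! = (8)^k / k!.
For k = 16: 8^16/16! = 281474976710656/20922789888000 = 8589934592/638512875.

8589934592/638512875


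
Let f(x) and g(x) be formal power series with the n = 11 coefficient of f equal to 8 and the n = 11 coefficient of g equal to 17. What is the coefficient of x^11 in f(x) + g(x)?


Addition of formal power series is termwise.
The coefficient of x^11 in f + g = 8 + 17
= 25

25


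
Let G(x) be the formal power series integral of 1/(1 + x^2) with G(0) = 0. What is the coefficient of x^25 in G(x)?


1/(1 + x^2) = sum_{j>=0} (-1)^j x^(2j). Integrating termwise with G(0) = 0:
G(x) = sum_{j>=0} (-1)^j x^(2j+1) / (2j+1) = arctan(x).
Only odd powers are nonzero. For x^25 write 25 = 2*12 + 1, giving
(-1)^12 / 25 = 1/25 = 1/25.

1/25


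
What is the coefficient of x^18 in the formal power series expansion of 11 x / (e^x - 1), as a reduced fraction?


The exponential generating function for Bernoulli numbers is
x / (e^x - 1) = sum_{k>=0} B_k x^k / k!.
So the coefficient of x^18 in 11 x / (e^x - 1) is 11 B_18 / 18!.
Computing: B_18 = 43867/798, 18! = 6402373705728000, giving
11 * 43867/798 / 6402373705728000 = 43867/464463110651904000.

43867/464463110651904000


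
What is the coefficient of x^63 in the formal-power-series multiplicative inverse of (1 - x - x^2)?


Let the inverse be f(x) = sum_{k>=0} a_k x^k. From f(x) * (1 - x - x^2) = 1 and matching coefficients:
 x^0: a_0 = 1.
 x^1: a_1 - a_0 = 0, so a_1 = 1.
 x^k (k >= 2): a_k - a_{k-1} - a_{k-2} = 0, i.e. a_k = a_{k-1} + a_{k-2}.
This is the Fibonacci-type recurrence shifted so that a_0 = a_1 = 1.
Iterating: a_0=1, a_1=1, a_2=2, a_3=3, a_4=5, a_5=8, a_6=13, a_7=21, a_8=34, a_9=55, ...
a_63 = 10610209857723.

10610209857723


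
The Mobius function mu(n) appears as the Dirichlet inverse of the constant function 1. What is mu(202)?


202 = 2 * 101 (all distinct primes).
mu(202) = (-1)^2 = 1

1


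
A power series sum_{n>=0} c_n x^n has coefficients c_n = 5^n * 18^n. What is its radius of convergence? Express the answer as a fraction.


By the root test (Cauchy-Hadamard), the radius is R = 1 / limsup_n |c_n|^(1/n).
Here |c_n|^(1/n) = (5^n * 18^n)^(1/n) = 5 * 18 = 90 for all n.
So R = 1/90 = 1/90.

1/90


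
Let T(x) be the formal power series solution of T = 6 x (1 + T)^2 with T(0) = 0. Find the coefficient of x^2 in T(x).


Apply the Lagrange inversion formula: if T = 6 x * phi(T) with phi(t) = (1 + t)^2, then [x^n] T = 6^n * (1/n) [t^(n-1)] phi(t)^n = 6^n * (1/n) [t^(n-1)] (1 + t)^(2n) = 6^n * (1/n) C(2n, n-1).
Using the identity C(2n, n-1) = C(2n, n) * n / (n+1), the unscaled factor equals C(2n, n) / (n+1) = C_n, the n-th Catalan number.
For n = 2: C_2 = C(4, 2) / 3 = 6/3 = 2.
With the 6^2 = 36 factor, the coefficient is 36 * 2 = 72.

72


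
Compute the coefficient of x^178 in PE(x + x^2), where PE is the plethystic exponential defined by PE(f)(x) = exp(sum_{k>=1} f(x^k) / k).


With f(x) = x + x^2, the exponent is sum_{k>=1} (x^k + x^(2k)) / k = -ln(1 - x) - ln(1 - x^2). Exponentiating:
PE(x + x^2) = 1 / ((1 - x)(1 - x^2)).
This is the generating function for partitions of n into parts of size 1 or 2. The number of 2's can be any j in 0..89, and the rest are 1's, so
[x^178] = floor(178/2) + 1 = 90.

90


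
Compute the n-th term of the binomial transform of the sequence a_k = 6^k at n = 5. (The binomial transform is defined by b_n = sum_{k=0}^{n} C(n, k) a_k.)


With a_k = 6^k, b_n = sum_{k=0}^{n} C(n, k) 6^k = (1 + 6)^n by the binomial theorem.
For n = 5: (1 + 6)^5 = 7^5 = 16807.

16807


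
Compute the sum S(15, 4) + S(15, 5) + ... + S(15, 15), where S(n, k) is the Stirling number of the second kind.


By definition, S(n, k) counts partitions of an n-set into exactly k nonempty blocks.
Computing row n = 15 for k = 4..15:
S(15, k): 42355950, 210766920, 420693273, 408741333, 216627840, 67128490, 12662650, 1479478, 106470, 4550, 105, 1
Sum = 1380567060.

1380567060


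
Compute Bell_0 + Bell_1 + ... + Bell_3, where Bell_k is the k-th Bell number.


Recall Bell_k counts set partitions of a k-set (with Bell_0 = 1 by convention).
Bell_0 through Bell_3: 1, 1, 2, 5
Sum = 1 + 1 + 2 + 5 = 9.

9


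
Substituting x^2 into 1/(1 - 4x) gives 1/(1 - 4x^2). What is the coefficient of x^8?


The coefficient of x^(2m) in 1/(1 - 4x^2) is 4^m.
With n = 8 = 2*4, the coefficient is 4^4 = 256.

256


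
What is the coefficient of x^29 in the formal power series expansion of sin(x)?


The Maclaurin series is sin(t) = sum_{k>=0} (-1)^k t^(2k+1) / (2k+1)!, so substituting t = x, only odd powers of x are nonzero, with coefficient of x^(2k+1) equal to (-1)^k / (2k+1)!.
Write 29 = 2*14 + 1, giving the coefficient (-1)^14 / 29! = 1/8841761993739701954543616000000 = 1/8841761993739701954543616000000.

1/8841761993739701954543616000000


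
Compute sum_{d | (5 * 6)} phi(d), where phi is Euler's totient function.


First, 5 * 6 = 30. One classical identity is sum_{d | n} phi(d) = n (each k in [1, n] has a unique gcd with n, and among the k's with gcd(k, n) = n/d there are phi(d) of them). So the sum equals 30. We also verify directly:
Divisors of 30: 1, 2, 3, 5, 6, 10, 15, 30.
phi values: 1, 1, 2, 4, 2, 4, 8, 8.
Sum = 30.

30


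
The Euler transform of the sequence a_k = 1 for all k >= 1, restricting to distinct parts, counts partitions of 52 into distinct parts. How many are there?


Partitions of 52 into distinct parts can be computed via generating function.
Product (1+x)(1+x^2)(1+x^3)...
The coefficient of x^52 = 4582

4582


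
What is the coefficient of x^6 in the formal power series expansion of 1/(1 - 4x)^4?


The general identity 1/(1 - c x)^r = sum_{k>=0} c^k C(k + r - 1, r - 1) x^k follows by substituting y = c x into 1/(1 - y)^r = sum_{k>=0} C(k + r - 1, r - 1) y^k.
For c = 4, r = 4, k = 6:
4^6 * C(9, 3) = 4096 * 84 = 344064.

344064


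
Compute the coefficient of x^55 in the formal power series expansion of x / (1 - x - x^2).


Let f(x) = sum_{k>=0} a_k x^k. Multiplying f(x) * (1 - x - x^2) = x and matching coefficients gives a_0 = 0, a_1 = 1, and a_k = a_{k-1} + a_{k-2} for k >= 2. These are the Fibonacci numbers F_k.
Iterating from F_0 = 0, F_1 = 1:
F_0=0, F_1=1, F_2=1, F_3=2, F_4=3, F_5=5, F_6=8, F_7=13, F_8=21, F_9=34, ...
F_55 = 139583862445.

139583862445


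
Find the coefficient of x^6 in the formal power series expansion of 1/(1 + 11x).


Write 1/(1 + c x) = 1/(1 - (-c) x) and apply the geometric-series identity
1/(1 - y) = sum_{k>=0} y^k to get 1/(1 + c x) = sum_{k>=0} (-c)^k x^k.
So the coefficient of x^k is (-c)^k = (-1)^k * c^k.
Here c = 11 and k = 6:
(-11)^6 = 1 * 1771561 = 1771561

1771561


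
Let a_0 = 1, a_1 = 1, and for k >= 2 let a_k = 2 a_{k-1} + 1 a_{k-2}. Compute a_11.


Iterating the recurrence forward:
a_0 = 1
a_1 = 1
a_2 = 2*1 + 1*1 = 3
a_3 = 2*3 + 1*1 = 7
a_4 = 2*7 + 1*3 = 17
a_5 = 2*17 + 1*7 = 41
a_6 = 2*41 + 1*17 = 99
a_7 = 2*99 + 1*41 = 239
a_8 = 2*239 + 1*99 = 577
a_9 = 2*577 + 1*239 = 1393
a_10 = 2*1393 + 1*577 = 3363
a_11 = 2*3363 + 1*1393 = 8119
So a_11 = 8119.

8119


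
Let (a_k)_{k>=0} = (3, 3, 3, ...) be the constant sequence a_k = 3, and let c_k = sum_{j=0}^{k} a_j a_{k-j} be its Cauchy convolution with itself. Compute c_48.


Since a_j = 3 for all j >= 0, the convolution sum becomes
c_k = sum_{j=0}^{k} 3 * 3 = 9 * (k + 1).
Equivalently, the generating function of (a_k) is 3/(1 - x) and its square is 9/(1 - x)^2 = sum_{k>=0} 9(k + 1) x^k.
For k = 48: 9 * 49 = 441.

441


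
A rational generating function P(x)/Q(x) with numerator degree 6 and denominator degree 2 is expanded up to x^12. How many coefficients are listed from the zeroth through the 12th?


Expanding up to x^12 gives the coefficients for x^0, x^1, ..., x^12.
That is 12 + 1 = 13 coefficients in total.

13


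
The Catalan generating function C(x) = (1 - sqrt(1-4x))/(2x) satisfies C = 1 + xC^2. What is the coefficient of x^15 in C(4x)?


Substituting x -> 4x scales the n-th coefficient by 4^n, so [x^15] C(4x) = 4^15 * C_15.
C_15 = C(2*15, 15)/(16) = 155117520/16 = 9694845.
So 4^15 * 9694845 = 1073741824 * 9694845 = 10409760553697280.

10409760553697280


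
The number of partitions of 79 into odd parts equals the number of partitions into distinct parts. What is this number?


Computing partitions of 79 into odd parts (1, 3, 5, ...):
Using the generating function prod_{k>=0} 1/(1-x^(2k+1)),
the count is 70488

70488


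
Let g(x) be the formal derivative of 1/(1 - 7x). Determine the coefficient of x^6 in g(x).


Differentiate termwise: d/dx sum_{k>=0} 7^k x^k = sum_{k>=1} k 7^k x^(k-1) = sum_{j>=0} (j+1) 7^(j+1) x^j.
Equivalently, d/dx [1/(1 - 7x)] = 7/(1 - 7x)^2.
For j = 6: 7 * 7^7 = 7 * 823543 = 5764801.

5764801


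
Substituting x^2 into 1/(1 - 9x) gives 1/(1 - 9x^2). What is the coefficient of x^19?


Since 1/(1 - 9x^2) only has even powers of x,
the coefficient of x^19 (odd) is 0.

0


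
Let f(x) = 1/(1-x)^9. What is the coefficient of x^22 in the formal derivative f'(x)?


Differentiate: d/dx [ 1/(1-x)^r ] = r / (1-x)^(r+1).
Here r = 9, so f'(x) = 9 / (1-x)^10.
The expansion of 1/(1-x)^(r+1) has coefficient of x^n equal to C(n+r, r).
So the coefficient of x^22 in f'(x) is
9 * C(31, 9) = 9 * 20160075 = 181440675

181440675


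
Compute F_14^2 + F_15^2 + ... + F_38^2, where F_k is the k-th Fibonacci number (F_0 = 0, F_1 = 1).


There is a standard identity sum_{k=0}^{N} F_k^2 = F_N * F_{N+1} (proved inductively from the telescoping relation F_k^2 = F_k F_{k+1} - F_{k-1} F_k). Then
sum_{k=14}^{38} F_k^2 = F_38 F_39 - F_13 F_14.
Computing: F_38 = 39088169, F_39 = 63245986, F_13 = 233, F_14 = 377.
Sum = 39088169 * 63245986 - 233 * 377 = 2472169789251793.

2472169789251793


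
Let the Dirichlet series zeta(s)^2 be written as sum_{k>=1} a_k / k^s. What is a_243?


The Dirichlet convolution of the constant function 1 with itself gives (1 * 1)(k) = sum_{d | k} 1 = d(k), the number of positive divisors of k.
Since zeta(s) = sum_{k>=1} 1/k^s, we have zeta(s)^2 = sum_{k>=1} d(k)/k^s, so a_k = d(k).
For k = 243: the divisors are 1, 3, 9, 27, 81, 243.
Count = 6.

6


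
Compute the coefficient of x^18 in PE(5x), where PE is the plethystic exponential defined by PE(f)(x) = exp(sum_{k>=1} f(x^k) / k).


With f(x) = 5x, the exponent is sum_{k>=1} 5 x^k / k = 5 * (-ln(1 - x)). Exponentiating:
PE(5x) = exp(-5 ln(1 - x)) = 1/(1 - x)^5.
By the negative binomial expansion, [x^n] 1/(1 - x)^5 = C(n + 4, 4).
For n = 18: C(22, 4) = 7315.

7315


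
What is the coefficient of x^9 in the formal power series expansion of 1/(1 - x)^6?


The expansion 1/(1 - x)^r = sum_{k>=0} C(k + r - 1, r - 1) x^k follows from the multiset / negative-binomial theorem (or from repeated differentiation of the geometric series).
For r = 6 and k = 9:
C(14, 5) = 87178291200 / (120 * 362880) = 2002.

2002


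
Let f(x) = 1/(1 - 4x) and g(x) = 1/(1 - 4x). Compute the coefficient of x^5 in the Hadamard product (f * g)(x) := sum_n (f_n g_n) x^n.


f has coefficients f_k = 4^k and g has coefficients g_k = 4^k, so the Hadamard product has coefficient (f*g)_k = 4^k * 4^k = 16^k.
For k = 5: 16^5 = 1048576.

1048576


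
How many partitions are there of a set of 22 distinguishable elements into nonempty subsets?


Bell_22 can be computed from the Bell triangle or from Dobinski's identity Bell_n = (1/e) * sum_{k>=0} k^n / k!.
Computing Bell_22 = 4506715738447323.

4506715738447323


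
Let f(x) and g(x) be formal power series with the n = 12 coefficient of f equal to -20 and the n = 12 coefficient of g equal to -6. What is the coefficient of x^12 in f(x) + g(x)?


Addition of formal power series is termwise.
The coefficient of x^12 in f + g = -20 + -6
= -26

-26


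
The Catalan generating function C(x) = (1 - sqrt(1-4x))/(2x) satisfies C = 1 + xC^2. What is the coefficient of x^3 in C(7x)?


Substituting x -> 7x scales the n-th coefficient by 7^n, so [x^3] C(7x) = 7^3 * C_3.
C_3 = C(2*3, 3)/(4) = 20/4 = 5.
So 7^3 * 5 = 343 * 5 = 1715.

1715


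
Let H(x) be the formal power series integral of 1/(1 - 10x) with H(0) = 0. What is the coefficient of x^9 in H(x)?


1/(1 - 10x) = sum_{k>=0} 10^k x^k. Integrating termwise with H(0) = 0:
H(x) = sum_{k>=0} 10^k x^(k+1) / (k+1) = sum_{m>=1} 10^(m-1) x^m / m.
For m = 9: 10^8/9 = 100000000/9 = 100000000/9.

100000000/9


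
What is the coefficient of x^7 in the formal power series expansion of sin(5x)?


The Maclaurin series is sin(t) = sum_{k>=0} (-1)^k t^(2k+1) / (2k+1)!, so substituting t = 5x, only odd powers of x are nonzero, with coefficient of x^(2k+1) equal to (-1)^k 5^(2k+1) / (2k+1)!.
Write 7 = 2*3 + 1, giving the coefficient (-1)^3 * 5^7 / 7! = -78125/5040 = -15625/1008.

-15625/1008


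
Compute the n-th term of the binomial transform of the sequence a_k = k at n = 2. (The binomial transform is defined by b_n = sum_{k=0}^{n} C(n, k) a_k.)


With a_k = k, b_n = sum_{k=0}^{n} C(n, k) k. Using k * C(n, k) = n * C(n-1, k-1) gives b_n = n * sum_{k>=1} C(n-1, k-1) = n * 2^(n-1).
For n = 2: 2 * 2^1 = 2 * 2 = 4.

4


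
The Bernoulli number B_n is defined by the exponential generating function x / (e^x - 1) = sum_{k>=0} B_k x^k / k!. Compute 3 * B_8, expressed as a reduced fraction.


Bernoulli numbers can also be computed recursively via B_0 = 1 and sum_{j=0}^{m} C(m+1, j) B_j = 0 for m >= 1. Odd-index Bernoulli numbers vanish for k >= 3.
Computing B_8 = -1/30, so 3 * B_8 = 3 * -1/30 = -1/10.

-1/10


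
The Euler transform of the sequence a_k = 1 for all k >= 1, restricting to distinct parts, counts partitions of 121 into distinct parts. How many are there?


Partitions of 121 into distinct parts can be computed via generating function.
Product (1+x)(1+x^2)(1+x^3)...
The coefficient of x^121 = 2368800

2368800


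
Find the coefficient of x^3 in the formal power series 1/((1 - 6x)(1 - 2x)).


By partial fractions or Cauchy convolution:
The coefficient equals sum_{k=0}^{3} 6^k * 2^(3-k).
= 320

320


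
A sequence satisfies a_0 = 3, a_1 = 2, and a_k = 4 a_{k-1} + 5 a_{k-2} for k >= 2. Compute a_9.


The characteristic equation is t^2 - 4 t - 5 = 0, with roots r_1 = 5 and r_2 = -1 (so c_1 = r_1 + r_2, c_2 = -r_1 r_2 as required).
One can use the closed form a_n = A r_1^n + B r_2^n, but direct iteration is more reliable:
a_0 = 3, a_1 = 2, a_2 = 23, a_3 = 102, a_4 = 523, a_5 = 2602, a_6 = 13023, a_7 = 65102, a_8 = 325523, a_9 = 1627602.
So a_9 = 1627602.

1627602


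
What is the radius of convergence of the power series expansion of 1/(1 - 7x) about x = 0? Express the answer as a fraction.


Expanding 1/(1 - 7x) = sum_{k>=0} 7^k x^k, the series converges when |7x| < 1, i.e., |x| < 1/7.
So the radius of convergence is 1/7 = 1/7.

1/7


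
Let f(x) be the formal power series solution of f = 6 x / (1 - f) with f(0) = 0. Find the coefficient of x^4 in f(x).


Apply Lagrange inversion: f = 6 x * phi(f) with phi(t) = 1/(1 - t), so
[x^n] f = 6^n * (1/n) [t^(n-1)] phi(t)^n = 6^n * (1/n) [t^(n-1)] (1 - t)^(-n) = 6^n * (1/n) C(2n - 2, n - 1) = 6^n * C_{n-1}.
For n = 4: C_3 = C(6, 3) / 4 = 20/4 = 5.
With the 6^4 = 1296 factor, the coefficient is 1296 * 5 = 6480.

6480


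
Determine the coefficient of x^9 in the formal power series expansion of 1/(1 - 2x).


The geometric series identity gives 1/(1 - c x) = sum_{k>=0} c^k x^k, so the coefficient of x^k is c^k.
Here c = 2 and k = 9.
Computing: 2^9 = 512

512


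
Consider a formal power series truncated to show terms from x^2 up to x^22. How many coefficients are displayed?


From x^2 to x^22 inclusive, the count is 22 - 2 + 1 = 21.

21


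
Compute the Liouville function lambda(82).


The Liouville function is lambda(k) = (-1)^Omega(k), where Omega(k) counts the prime factors of k with multiplicity.
Factoring: 82 = 2 * 41, so Omega(82) = 2.
lambda(82) = (-1)^2 = 1.

1


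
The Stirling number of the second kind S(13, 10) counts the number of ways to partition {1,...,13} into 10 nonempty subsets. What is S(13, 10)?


Using the explicit formula S(n,k) = (1/k!) sum_{j=0}^{k} (-1)^(k-j) C(k,j) j^n:
S(13, 10) = 39325
Equivalently, S(n,k) is n! times the coefficient of x^n in the EGF (e^x - 1)^k / k!.

39325


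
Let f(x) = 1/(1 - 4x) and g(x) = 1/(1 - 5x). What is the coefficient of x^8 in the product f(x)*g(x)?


The coefficient of x^n in f*g is the Cauchy product: sum_{k=0}^{n} a^k * b^(n-k).
With a=4, b=5, n=8:
sum_{k=0}^{8} 4^k * 5^(8-k)
= 1690981

1690981


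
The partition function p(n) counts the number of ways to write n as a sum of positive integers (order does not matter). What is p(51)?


Using the generating function prod_{k>=1} 1/(1-x^k), we compute p(51).
By dynamic programming over parts 1 through 51:
p(51) = 239943

239943


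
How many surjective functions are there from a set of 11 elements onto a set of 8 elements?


By inclusion-exclusion on which target elements are missed, the number of surjections from an n-set onto a k-set is
surj(n, k) = sum_{j=0}^{k} (-1)^j C(k, j) (k - j)^n.
Equivalently surj(n, k) = k! * S(n, k), where S(n, k) is the Stirling number of the second kind.
For n = 11, k = 8:
S(11, 8) = 11880, so
surj = 8! * 11880 = 40320 * 11880 = 479001600.

479001600


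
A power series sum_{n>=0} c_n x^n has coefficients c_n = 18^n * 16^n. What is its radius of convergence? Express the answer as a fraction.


By the root test (Cauchy-Hadamard), the radius is R = 1 / limsup_n |c_n|^(1/n).
Here |c_n|^(1/n) = (18^n * 16^n)^(1/n) = 18 * 16 = 288 for all n.
So R = 1/288 = 1/288.

1/288


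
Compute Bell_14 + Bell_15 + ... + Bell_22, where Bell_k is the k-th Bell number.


Recall Bell_k counts set partitions of a k-set (with Bell_0 = 1 by convention).
Bell_14 through Bell_22: 190899322, 1382958545, 10480142147, 82864869804, 682076806159, 5832742205057, 51724158235372, 474869816156751, 4506715738447323
Sum = 190899322 + 1382958545 + 10480142147 + 82864869804 + 682076806159 + 5832742205057 + 51724158235372 + 474869816156751 + 4506715738447323 = 5039919450720480.

5039919450720480


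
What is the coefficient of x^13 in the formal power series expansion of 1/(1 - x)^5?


The expansion 1/(1 - x)^r = sum_{k>=0} C(k + r - 1, r - 1) x^k follows from the multiset / negative-binomial theorem (or from repeated differentiation of the geometric series).
For r = 5 and k = 13:
C(17, 4) = 355687428096000 / (24 * 6227020800) = 2380.

2380


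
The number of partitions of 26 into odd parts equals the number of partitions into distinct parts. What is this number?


Computing partitions of 26 into odd parts (1, 3, 5, ...):
Using the generating function prod_{k>=0} 1/(1-x^(2k+1)),
the count is 165

165


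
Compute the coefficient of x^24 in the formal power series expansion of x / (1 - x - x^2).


Let f(x) = sum_{k>=0} a_k x^k. Multiplying f(x) * (1 - x - x^2) = x and matching coefficients gives a_0 = 0, a_1 = 1, and a_k = a_{k-1} + a_{k-2} for k >= 2. These are the Fibonacci numbers F_k.
Iterating from F_0 = 0, F_1 = 1:
F_0=0, F_1=1, F_2=1, F_3=2, F_4=3, F_5=5, F_6=8, F_7=13, F_8=21, F_9=34, ...
F_24 = 46368.

46368


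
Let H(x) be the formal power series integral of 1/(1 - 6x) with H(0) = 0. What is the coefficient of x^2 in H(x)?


1/(1 - 6x) = sum_{k>=0} 6^k x^k. Integrating termwise with H(0) = 0:
H(x) = sum_{k>=0} 6^k x^(k+1) / (k+1) = sum_{m>=1} 6^(m-1) x^m / m.
For m = 2: 6^1/2 = 6/2 = 3.

3


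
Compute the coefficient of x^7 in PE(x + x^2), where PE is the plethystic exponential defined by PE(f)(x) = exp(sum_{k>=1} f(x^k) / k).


With f(x) = x + x^2, the exponent is sum_{k>=1} (x^k + x^(2k)) / k = -ln(1 - x) - ln(1 - x^2). Exponentiating:
PE(x + x^2) = 1 / ((1 - x)(1 - x^2)).
This is the generating function for partitions of n into parts of size 1 or 2. The number of 2's can be any j in 0..3, and the rest are 1's, so
[x^7] = floor(7/2) + 1 = 4.

4


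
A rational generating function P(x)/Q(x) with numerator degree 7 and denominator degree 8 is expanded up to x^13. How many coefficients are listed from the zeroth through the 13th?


Expanding up to x^13 gives the coefficients for x^0, x^1, ..., x^13.
That is 13 + 1 = 14 coefficients in total.

14


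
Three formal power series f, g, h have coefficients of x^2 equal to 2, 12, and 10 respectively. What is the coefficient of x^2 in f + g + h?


Series addition is componentwise:
2 + 12 + 10
= 24

24


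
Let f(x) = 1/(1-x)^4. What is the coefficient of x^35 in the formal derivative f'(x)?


Differentiate: d/dx [ 1/(1-x)^r ] = r / (1-x)^(r+1).
Here r = 4, so f'(x) = 4 / (1-x)^5.
The expansion of 1/(1-x)^(r+1) has coefficient of x^n equal to C(n+r, r).
So the coefficient of x^35 in f'(x) is
4 * C(39, 4) = 4 * 82251 = 329004

329004


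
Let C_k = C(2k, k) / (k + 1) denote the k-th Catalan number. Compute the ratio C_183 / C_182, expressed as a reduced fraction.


Using C_k = (2k)! / (k! (k+1)!), the ratio C_{k+1}/C_k simplifies to
C_{k+1}/C_k = [(2k+2)! / ((k+1)! (k+2)!)] * [k! (k+1)! / (2k)!]
 = (2k+2)(2k+1) / ((k+1)(k+2)) = 2(2k+1) / (k+2).
For k = 182: 2(2*182 + 1) / (182 + 2) = 730/184 = 365/92.

365/92


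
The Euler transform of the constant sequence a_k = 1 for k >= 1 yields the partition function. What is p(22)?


The Euler transform converts the sequence a_k = 1 into the number of integer partitions.
Using the recurrence or dynamic programming:
p(22) = 1002

1002


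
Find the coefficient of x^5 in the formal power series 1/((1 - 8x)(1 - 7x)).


By partial fractions or Cauchy convolution:
The coefficient equals sum_{k=0}^{5} 8^k * 7^(5-k).
= 144495

144495


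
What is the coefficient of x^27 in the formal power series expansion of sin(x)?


The Maclaurin series is sin(t) = sum_{k>=0} (-1)^k t^(2k+1) / (2k+1)!, so substituting t = x, only odd powers of x are nonzero, with coefficient of x^(2k+1) equal to (-1)^k / (2k+1)!.
Write 27 = 2*13 + 1, giving the coefficient (-1)^13 / 27! = -1/10888869450418352160768000000 = -1/10888869450418352160768000000.

-1/10888869450418352160768000000


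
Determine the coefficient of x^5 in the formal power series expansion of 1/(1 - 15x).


The geometric series identity gives 1/(1 - c x) = sum_{k>=0} c^k x^k, so the coefficient of x^k is c^k.
Here c = 15 and k = 5.
Computing: 15^5 = 759375

759375


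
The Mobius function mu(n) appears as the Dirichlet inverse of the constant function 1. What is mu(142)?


142 = 2 * 71 (all distinct primes).
mu(142) = (-1)^2 = 1

1


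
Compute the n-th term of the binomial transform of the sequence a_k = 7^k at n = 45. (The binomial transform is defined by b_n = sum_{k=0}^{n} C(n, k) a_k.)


With a_k = 7^k, b_n = sum_{k=0}^{n} C(n, k) 7^k = (1 + 7)^n by the binomial theorem.
For n = 45: (1 + 7)^45 = 8^45 = 43556142965880123323311949751266331066368.

43556142965880123323311949751266331066368


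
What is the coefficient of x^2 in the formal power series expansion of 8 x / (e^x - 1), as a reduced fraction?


The exponential generating function for Bernoulli numbers is
x / (e^x - 1) = sum_{k>=0} B_k x^k / k!.
So the coefficient of x^2 in 8 x / (e^x - 1) is 8 B_2 / 2!.
Computing: B_2 = 1/6, 2! = 2, giving
8 * 1/6 / 2 = 2/3.

2/3


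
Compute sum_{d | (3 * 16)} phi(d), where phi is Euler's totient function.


First, 3 * 16 = 48. One classical identity is sum_{d | n} phi(d) = n (each k in [1, n] has a unique gcd with n, and among the k's with gcd(k, n) = n/d there are phi(d) of them). So the sum equals 48. We also verify directly:
Divisors of 48: 1, 2, 3, 4, 6, 8, 12, 16, 24, 48.
phi values: 1, 1, 2, 2, 2, 4, 4, 8, 8, 16.
Sum = 48.

48


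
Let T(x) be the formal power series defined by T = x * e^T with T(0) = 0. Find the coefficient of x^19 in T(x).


Apply the Lagrange inversion formula: if T = x * phi(T) with phi(t) = e^t, then
[x^n] T = (1/n) [t^(n-1)] phi(t)^n = (1/n) [t^(n-1)] e^(n t) = (1/n) * n^(n-1) / (n-1)! = n^(n-1) / n!.
When c = 1 this is the Cayley count of rooted labeled trees on n vertices, divided by n!.
For n = 19: 19^18 / 19! = 104127350297911241532841/121645100408832000 = 5480386857784802185939/6402373705728000.

5480386857784802185939/6402373705728000


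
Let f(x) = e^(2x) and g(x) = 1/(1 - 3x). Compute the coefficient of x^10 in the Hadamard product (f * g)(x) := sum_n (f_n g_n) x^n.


Expanding: f_k = 2^k/k! (from e^(2x)) and g_k = 3^k (from 1/(1 - 3x)). So the Hadamard coefficient (f * g)_k = 2^k 3^k / k! = (6)^k / k!.
For k = 10: 6^10/10! = 60466176/3628800 = 2916/175.

2916/175


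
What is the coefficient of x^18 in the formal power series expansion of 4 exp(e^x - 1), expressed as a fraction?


exp(e^x - 1) is the exponential generating function for the Bell numbers Bell_k: exp(e^x - 1) = sum_{k>=0} Bell_k x^k / k!.
So the coefficient of x^18 in 4 exp(e^x - 1) is 4 Bell_18 / 18!.
Computing: Bell_18 = 682076806159 and 18! = 6402373705728000, giving
4 * 682076806159/6402373705728000 = 97439543737/228656203776000.

97439543737/228656203776000


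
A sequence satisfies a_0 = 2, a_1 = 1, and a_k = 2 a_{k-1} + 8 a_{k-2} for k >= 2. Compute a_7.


The characteristic equation is t^2 - 2 t - 8 = 0, with roots r_1 = 4 and r_2 = -2 (so c_1 = r_1 + r_2, c_2 = -r_1 r_2 as required).
One can use the closed form a_n = A r_1^n + B r_2^n, but direct iteration is more reliable:
a_0 = 2, a_1 = 1, a_2 = 18, a_3 = 44, a_4 = 232, a_5 = 816, a_6 = 3488, a_7 = 13504.
So a_7 = 13504.

13504


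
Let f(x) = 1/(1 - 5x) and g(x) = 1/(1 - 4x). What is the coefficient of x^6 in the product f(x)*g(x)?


The coefficient of x^n in f*g is the Cauchy product: sum_{k=0}^{n} a^k * b^(n-k).
With a=5, b=4, n=6:
sum_{k=0}^{6} 5^k * 4^(6-k)
= 61741

61741


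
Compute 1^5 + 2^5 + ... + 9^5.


This power sum has a closed form given by Faulhaber's formula
sum_{k=1}^{m} k^p = (1 / (p + 1)) * sum_{j=0}^{p} C(p + 1, j) B_j m^(p + 1 - j),
but for small m direct computation is fastest:
1 + 32 + 243 + 1024 + 3125 + 7776 + 16807 + 32768 + 59049 = 120825.

120825


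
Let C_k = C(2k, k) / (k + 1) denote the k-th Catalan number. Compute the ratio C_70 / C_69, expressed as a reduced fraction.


Using C_k = (2k)! / (k! (k+1)!), the ratio C_{k+1}/C_k simplifies to
C_{k+1}/C_k = [(2k+2)! / ((k+1)! (k+2)!)] * [k! (k+1)! / (2k)!]
 = (2k+2)(2k+1) / ((k+1)(k+2)) = 2(2k+1) / (k+2).
For k = 69: 2(2*69 + 1) / (69 + 2) = 278/71 = 278/71.

278/71


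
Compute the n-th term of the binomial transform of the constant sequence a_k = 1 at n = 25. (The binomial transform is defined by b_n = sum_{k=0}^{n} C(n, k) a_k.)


With a_k = 1 for all k, b_n = sum_{k=0}^{n} C(n, k) = 2^n by the binomial theorem.
For n = 25: 2^25 = 33554432.

33554432


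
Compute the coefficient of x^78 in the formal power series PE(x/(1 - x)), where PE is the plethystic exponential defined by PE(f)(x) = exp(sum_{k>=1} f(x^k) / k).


For f(x) = x/(1 - x) we have
sum_{k>=1} f(x^k) / k = sum_{k>=1} (1/k) * x^k / (1 - x^k) = sum_{k, m >= 1} x^(k m) / k,
which after exponentiating simplifies to
PE(x/(1 - x)) = prod_{k>=1} 1 / (1 - x^k).
This is the generating function for the partition function p(n), so the coefficient of x^78 is p(78).
Computing p(78) by dynamic programming over parts 1, 2, ..., 78: p(78) = 12132164.

12132164


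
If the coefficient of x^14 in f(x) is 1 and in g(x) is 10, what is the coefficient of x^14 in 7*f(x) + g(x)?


Scalar multiplication scales coefficients: 7 * 1 = 7.
Then add the g coefficient: 7 + 10
= 17

17


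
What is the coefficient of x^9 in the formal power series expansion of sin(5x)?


The Maclaurin series is sin(t) = sum_{k>=0} (-1)^k t^(2k+1) / (2k+1)!, so substituting t = 5x, only odd powers of x are nonzero, with coefficient of x^(2k+1) equal to (-1)^k 5^(2k+1) / (2k+1)!.
Write 9 = 2*4 + 1, giving the coefficient (-1)^4 * 5^9 / 9! = 1953125/362880 = 390625/72576.

390625/72576


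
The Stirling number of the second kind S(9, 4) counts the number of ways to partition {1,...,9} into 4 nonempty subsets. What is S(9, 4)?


Using the explicit formula S(n,k) = (1/k!) sum_{j=0}^{k} (-1)^(k-j) C(k,j) j^n:
S(9, 4) = 7770
Equivalently, S(n,k) is n! times the coefficient of x^n in the EGF (e^x - 1)^k / k!.

7770


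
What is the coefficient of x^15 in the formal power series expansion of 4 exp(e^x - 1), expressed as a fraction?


exp(e^x - 1) is the exponential generating function for the Bell numbers Bell_k: exp(e^x - 1) = sum_{k>=0} Bell_k x^k / k!.
So the coefficient of x^15 in 4 exp(e^x - 1) is 4 Bell_15 / 15!.
Computing: Bell_15 = 1382958545 and 15! = 1307674368000, giving
4 * 1382958545/1307674368000 = 276591709/65383718400.

276591709/65383718400


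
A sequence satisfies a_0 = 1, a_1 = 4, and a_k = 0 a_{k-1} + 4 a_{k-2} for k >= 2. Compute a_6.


The characteristic equation is t^2 - 0 t - 4 = 0, with roots r_1 = 2 and r_2 = -2 (so c_1 = r_1 + r_2, c_2 = -r_1 r_2 as required).
One can use the closed form a_n = A r_1^n + B r_2^n, but direct iteration is more reliable:
a_0 = 1, a_1 = 4, a_2 = 4, a_3 = 16, a_4 = 16, a_5 = 64, a_6 = 64.
So a_6 = 64.

64


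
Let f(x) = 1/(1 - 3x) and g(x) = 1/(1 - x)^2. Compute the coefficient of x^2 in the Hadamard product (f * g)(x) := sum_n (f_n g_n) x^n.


f has coefficients f_k = 3^k. For g = 1/(1 - x)^2 the coefficient is g_k = C(k + 1, 1) = k + 1. The Hadamard coefficient is (f * g)_k = 3^k * (k + 1).
For k = 2: 3^2 * 3 = 9 * 3 = 27.

27


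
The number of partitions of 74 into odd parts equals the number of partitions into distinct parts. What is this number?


Computing partitions of 74 into odd parts (1, 3, 5, ...):
Using the generating function prod_{k>=0} 1/(1-x^(2k+1)),
the count is 44046

44046


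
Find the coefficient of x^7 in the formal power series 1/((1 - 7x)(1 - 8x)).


By partial fractions or Cauchy convolution:
The coefficient equals sum_{k=0}^{7} 7^k * 8^(7-k).
= 11012415

11012415


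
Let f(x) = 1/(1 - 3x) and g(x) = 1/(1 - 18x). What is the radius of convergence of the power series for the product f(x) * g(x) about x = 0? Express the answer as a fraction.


The radius of 1/(1 - 3x) is 1/3 (nearest singularity at x = 1/3), and the radius of 1/(1 - 18x) is 1/18.
The product f(x)*g(x) = 1/((1 - 3x)(1 - 18x)) has singularities at both 1/3 and 1/18, so its radius of convergence is the distance to the nearest one:
min(1/3, 1/18) = 1/18.

1/18


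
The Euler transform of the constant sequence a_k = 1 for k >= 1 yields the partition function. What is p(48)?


The Euler transform converts the sequence a_k = 1 into the number of integer partitions.
Using the recurrence or dynamic programming:
p(48) = 147273

147273


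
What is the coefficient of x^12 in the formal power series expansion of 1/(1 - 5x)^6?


The general identity 1/(1 - c x)^r = sum_{k>=0} c^k C(k + r - 1, r - 1) x^k follows by substituting y = c x into 1/(1 - y)^r = sum_{k>=0} C(k + r - 1, r - 1) y^k.
For c = 5, r = 6, k = 12:
5^12 * C(17, 5) = 244140625 * 6188 = 1510742187500.

1510742187500


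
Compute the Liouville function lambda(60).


The Liouville function is lambda(k) = (-1)^Omega(k), where Omega(k) counts the prime factors of k with multiplicity.
Factoring: 60 = 2 * 2 * 3 * 5, so Omega(60) = 4.
lambda(60) = (-1)^4 = 1.

1


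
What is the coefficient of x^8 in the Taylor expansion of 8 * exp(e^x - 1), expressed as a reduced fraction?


exp(e^x - 1) = sum_{k>=0} Bell_k x^k / k!, where Bell_k is the k-th Bell number.
So the coefficient of x^8 is 8 * Bell_8 / 8!.
Computing: Bell_8 = 4140 and 8! = 40320, giving
8 * 4140/40320 = 23/28.

23/28


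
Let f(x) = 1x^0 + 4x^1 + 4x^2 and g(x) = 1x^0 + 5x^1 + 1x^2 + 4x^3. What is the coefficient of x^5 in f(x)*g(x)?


Cauchy product at x^5:
4*4
= 16

16


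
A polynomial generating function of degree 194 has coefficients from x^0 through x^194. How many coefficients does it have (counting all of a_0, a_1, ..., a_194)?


A polynomial of degree 194 takes the form a_0 + a_1 x + ... + a_194 x^194.
The number of coefficients is 194 + 1 = 195.

195


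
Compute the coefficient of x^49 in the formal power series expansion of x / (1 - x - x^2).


Let f(x) = sum_{k>=0} a_k x^k. Multiplying f(x) * (1 - x - x^2) = x and matching coefficients gives a_0 = 0, a_1 = 1, and a_k = a_{k-1} + a_{k-2} for k >= 2. These are the Fibonacci numbers F_k.
Iterating from F_0 = 0, F_1 = 1:
F_0=0, F_1=1, F_2=1, F_3=2, F_4=3, F_5=5, F_6=8, F_7=13, F_8=21, F_9=34, ...
F_49 = 7778742049.

7778742049


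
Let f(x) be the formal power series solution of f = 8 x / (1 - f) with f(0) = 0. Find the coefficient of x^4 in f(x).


Apply Lagrange inversion: f = 8 x * phi(f) with phi(t) = 1/(1 - t), so
[x^n] f = 8^n * (1/n) [t^(n-1)] phi(t)^n = 8^n * (1/n) [t^(n-1)] (1 - t)^(-n) = 8^n * (1/n) C(2n - 2, n - 1) = 8^n * C_{n-1}.
For n = 4: C_3 = C(6, 3) / 4 = 20/4 = 5.
With the 8^4 = 4096 factor, the coefficient is 4096 * 5 = 20480.

20480


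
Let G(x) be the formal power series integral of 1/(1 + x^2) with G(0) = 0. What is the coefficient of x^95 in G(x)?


1/(1 + x^2) = sum_{j>=0} (-1)^j x^(2j). Integrating termwise with G(0) = 0:
G(x) = sum_{j>=0} (-1)^j x^(2j+1) / (2j+1) = arctan(x).
Only odd powers are nonzero. For x^95 write 95 = 2*47 + 1, giving
(-1)^47 / 95 = -1/95 = -1/95.

-1/95


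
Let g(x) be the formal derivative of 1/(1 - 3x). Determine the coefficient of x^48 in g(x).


Differentiate termwise: d/dx sum_{k>=0} 3^k x^k = sum_{k>=1} k 3^k x^(k-1) = sum_{j>=0} (j+1) 3^(j+1) x^j.
Equivalently, d/dx [1/(1 - 3x)] = 3/(1 - 3x)^2.
For j = 48: 49 * 3^49 = 49 * 239299329230617529590083 = 11725667132300258949914067.

11725667132300258949914067


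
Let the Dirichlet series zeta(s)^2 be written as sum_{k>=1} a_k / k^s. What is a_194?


The Dirichlet convolution of the constant function 1 with itself gives (1 * 1)(k) = sum_{d | k} 1 = d(k), the number of positive divisors of k.
Since zeta(s) = sum_{k>=1} 1/k^s, we have zeta(s)^2 = sum_{k>=1} d(k)/k^s, so a_k = d(k).
For k = 194: the divisors are 1, 2, 97, 194.
Count = 4.

4


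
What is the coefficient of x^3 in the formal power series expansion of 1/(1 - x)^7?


The negative binomial / multiset identity is
1/(1 - x)^r = sum_{k>=0} C(k + r - 1, r - 1) x^k.
Here r = 7 and k = 3, so the coefficient is
C(3 + 6, 6) = C(9, 6)
= 84

84


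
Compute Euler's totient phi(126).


phi(n) counts integers in [1, n] coprime to n. Using the multiplicative formula phi(n) = n * prod_{p | n} (1 - 1/p):
126 = 2 * 3^2 * 7, so
phi(126) = 126 * (1 - 1/2) * (1 - 1/3) * (1 - 1/7) = 36.

36


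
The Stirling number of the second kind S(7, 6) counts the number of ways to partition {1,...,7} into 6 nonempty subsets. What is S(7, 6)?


Using the explicit formula S(n,k) = (1/k!) sum_{j=0}^{k} (-1)^(k-j) C(k,j) j^n:
S(7, 6) = 21
Equivalently, S(n,k) is n! times the coefficient of x^n in the EGF (e^x - 1)^k / k!.

21


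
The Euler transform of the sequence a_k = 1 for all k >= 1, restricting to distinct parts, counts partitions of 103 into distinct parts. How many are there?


Partitions of 103 into distinct parts can be computed via generating function.
Product (1+x)(1+x^2)(1+x^3)...
The coefficient of x^103 = 570078

570078


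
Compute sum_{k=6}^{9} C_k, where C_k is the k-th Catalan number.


C_6 through C_9: 132, 429, 1430, 4862
Sum = 132 + 429 + 1430 + 4862
= 6853

6853


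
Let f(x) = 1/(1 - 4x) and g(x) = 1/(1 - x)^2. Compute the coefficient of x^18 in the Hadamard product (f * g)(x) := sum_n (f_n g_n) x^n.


f has coefficients f_k = 4^k. For g = 1/(1 - x)^2 the coefficient is g_k = C(k + 1, 1) = k + 1. The Hadamard coefficient is (f * g)_k = 4^k * (k + 1).
For k = 18: 4^18 * 19 = 68719476736 * 19 = 1305670057984.

1305670057984


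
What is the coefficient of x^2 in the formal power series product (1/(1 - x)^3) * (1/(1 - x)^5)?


Combine the factors: (1/(1 - x)^3) * (1/(1 - x)^5) = 1/(1 - x)^8.
Then use 1/(1 - x)^r = sum_{k>=0} C(k + r - 1, r - 1) x^k with r = 8 and k = 2:
C(9, 7) = 36.

36


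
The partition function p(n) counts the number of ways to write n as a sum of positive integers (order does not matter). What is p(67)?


Using the generating function prod_{k>=1} 1/(1-x^k), we compute p(67).
By dynamic programming over parts 1 through 67:
p(67) = 2679689

2679689
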